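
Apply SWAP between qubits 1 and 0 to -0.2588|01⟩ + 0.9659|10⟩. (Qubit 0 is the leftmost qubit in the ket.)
0.9659|01⟩ - 0.2588|10⟩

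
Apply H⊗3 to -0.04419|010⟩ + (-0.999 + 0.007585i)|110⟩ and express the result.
(-0.3688 + 0.002682i)|000⟩ + (-0.3688 + 0.002682i)|001⟩ + (0.3688 - 0.002682i)|010⟩ + (0.3688 - 0.002682i)|011⟩ + (0.3376 - 0.002682i)|100⟩ + (0.3376 - 0.002682i)|101⟩ + (-0.3376 + 0.002682i)|110⟩ + (-0.3376 + 0.002682i)|111⟩

H⊗3 gives amp(|y⟩) = (1/2√2) Σ_x (−1)^(x·y) amp(|x⟩), where x·y is the number of positions in which both x and y have a 1.
|000⟩: (-0.04419 + (-0.999 + 0.007585i))/(2√2) = (-0.3688 + 0.002682i)
|001⟩: (-0.04419 + (-0.999 + 0.007585i))/(2√2) = (-0.3688 + 0.002682i)
|010⟩: (0.04419 - (-0.999 + 0.007585i))/(2√2) = (0.3688 - 0.002682i)
|011⟩: (0.04419 - (-0.999 + 0.007585i))/(2√2) = (0.3688 - 0.002682i)
|100⟩: (-0.04419 - (-0.999 + 0.007585i))/(2√2) = (0.3376 - 0.002682i)
|101⟩: (-0.04419 - (-0.999 + 0.007585i))/(2√2) = (0.3376 - 0.002682i)
|110⟩: (0.04419 + (-0.999 + 0.007585i))/(2√2) = (-0.3376 + 0.002682i)
|111⟩: (0.04419 + (-0.999 + 0.007585i))/(2√2) = (-0.3376 + 0.002682i)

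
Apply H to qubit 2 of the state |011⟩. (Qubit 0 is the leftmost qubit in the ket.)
1/√2|010⟩ - 1/√2|011⟩

H on qubit 2 mixes each pair of kets that differ only in qubit 2: amplitudes (a, b) of (|…0…⟩, |…1…⟩) become ((a + b)/√2, (a − b)/√2). Kets absent from the input have amplitude 0.
(|010⟩, |011⟩): (a, b) = (0, 1) → (1/√2, -1/√2)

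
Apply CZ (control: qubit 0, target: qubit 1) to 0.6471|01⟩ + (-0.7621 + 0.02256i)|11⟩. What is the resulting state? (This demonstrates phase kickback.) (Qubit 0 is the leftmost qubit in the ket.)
0.6471|01⟩ + (0.7621 - 0.02256i)|11⟩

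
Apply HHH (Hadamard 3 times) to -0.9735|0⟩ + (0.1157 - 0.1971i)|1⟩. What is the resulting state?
(-0.6066 - 0.1394i)|0⟩ + (-0.7702 + 0.1394i)|1⟩

H² = I, so H^3 = H: a single Hadamard. With (a, b) = (-0.9735, (0.1157 - 0.1971i)), H gives ((a + b)/√2, (a − b)/√2) = ((-0.6066 - 0.1394i), (-0.7702 + 0.1394i)).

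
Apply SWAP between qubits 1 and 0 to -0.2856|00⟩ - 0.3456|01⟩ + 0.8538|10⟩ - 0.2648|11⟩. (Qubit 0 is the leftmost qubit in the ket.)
-0.2856|00⟩ + 0.8538|01⟩ - 0.3456|10⟩ - 0.2648|11⟩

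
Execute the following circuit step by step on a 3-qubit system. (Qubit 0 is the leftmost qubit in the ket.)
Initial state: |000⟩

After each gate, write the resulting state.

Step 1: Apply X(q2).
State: |001⟩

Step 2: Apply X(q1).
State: |011⟩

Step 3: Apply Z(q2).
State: -|011⟩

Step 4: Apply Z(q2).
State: |011⟩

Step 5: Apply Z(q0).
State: |011⟩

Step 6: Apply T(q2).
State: (1/√2 + (1/√2)i)|011⟩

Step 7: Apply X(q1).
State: (1/√2 + (1/√2)i)|001⟩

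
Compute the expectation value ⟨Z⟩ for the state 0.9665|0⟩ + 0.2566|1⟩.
0.8683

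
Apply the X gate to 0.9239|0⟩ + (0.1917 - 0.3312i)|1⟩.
(0.1917 - 0.3312i)|0⟩ + 0.9239|1⟩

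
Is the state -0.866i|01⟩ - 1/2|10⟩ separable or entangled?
Entangled

Writing the state as a|00⟩ + b|01⟩ + c|10⟩ + d|11⟩, it is a product state iff ad − bc = 0.
Here (a, b, c, d) = (0, -0.866i, -1/2, 0): ad − bc = (0)(0) − (-0.866i)(-1/2) = -0.433i ≠ 0, so the state is entangled.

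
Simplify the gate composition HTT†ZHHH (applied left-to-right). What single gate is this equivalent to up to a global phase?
X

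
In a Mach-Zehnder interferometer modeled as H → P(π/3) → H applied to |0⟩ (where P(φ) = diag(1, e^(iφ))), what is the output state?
(0.75 + 0.433i)|0⟩ + (0.25 - 0.433i)|1⟩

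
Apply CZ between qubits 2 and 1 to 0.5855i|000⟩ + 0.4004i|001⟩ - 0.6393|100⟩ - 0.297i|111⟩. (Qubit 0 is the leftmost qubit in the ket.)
0.5855i|000⟩ + 0.4004i|001⟩ - 0.6393|100⟩ + 0.297i|111⟩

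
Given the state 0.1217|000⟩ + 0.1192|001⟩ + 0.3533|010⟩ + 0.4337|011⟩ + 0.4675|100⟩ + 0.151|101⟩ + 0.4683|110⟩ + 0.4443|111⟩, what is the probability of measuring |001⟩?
0.01421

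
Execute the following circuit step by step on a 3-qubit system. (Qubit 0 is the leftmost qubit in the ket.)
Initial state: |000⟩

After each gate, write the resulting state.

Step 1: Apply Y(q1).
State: i|010⟩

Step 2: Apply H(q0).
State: (1/√2)i|010⟩ + (1/√2)i|110⟩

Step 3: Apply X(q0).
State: (1/√2)i|010⟩ + (1/√2)i|110⟩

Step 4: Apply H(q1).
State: (1/2)i|000⟩ - (1/2)i|010⟩ + (1/2)i|100⟩ - (1/2)i|110⟩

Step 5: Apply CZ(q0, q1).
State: (1/2)i|000⟩ - (1/2)i|010⟩ + (1/2)i|100⟩ + (1/2)i|110⟩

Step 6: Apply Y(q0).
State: 1/2|000⟩ + 1/2|010⟩ - 1/2|100⟩ + 1/2|110⟩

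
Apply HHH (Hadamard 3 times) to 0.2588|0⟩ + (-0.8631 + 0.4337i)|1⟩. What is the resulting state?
(-0.4273 + 0.3067i)|0⟩ + (0.7933 - 0.3067i)|1⟩

H² = I, so H^3 = H: a single Hadamard. With (a, b) = (0.2588, (-0.8631 + 0.4337i)), H gives ((a + b)/√2, (a − b)/√2) = ((-0.4273 + 0.3067i), (0.7933 - 0.3067i)).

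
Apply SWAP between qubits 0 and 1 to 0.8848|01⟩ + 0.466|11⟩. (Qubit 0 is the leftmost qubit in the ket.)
0.8848|10⟩ + 0.466|11⟩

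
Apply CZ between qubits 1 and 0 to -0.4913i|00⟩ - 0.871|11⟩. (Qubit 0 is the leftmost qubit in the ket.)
-0.4913i|00⟩ + 0.871|11⟩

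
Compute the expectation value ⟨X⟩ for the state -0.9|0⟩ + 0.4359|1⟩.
-0.7846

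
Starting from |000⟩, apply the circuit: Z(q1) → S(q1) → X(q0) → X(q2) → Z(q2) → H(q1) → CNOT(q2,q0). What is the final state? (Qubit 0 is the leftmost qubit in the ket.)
-1/√2|001⟩ - 1/√2|011⟩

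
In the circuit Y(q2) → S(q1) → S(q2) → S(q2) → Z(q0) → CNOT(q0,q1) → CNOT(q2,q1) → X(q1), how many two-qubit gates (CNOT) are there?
2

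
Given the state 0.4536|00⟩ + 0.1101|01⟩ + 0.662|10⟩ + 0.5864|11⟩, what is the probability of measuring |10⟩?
0.4382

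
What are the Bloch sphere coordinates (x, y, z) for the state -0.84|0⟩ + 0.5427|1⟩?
(-0.9117, 0, 0.4111)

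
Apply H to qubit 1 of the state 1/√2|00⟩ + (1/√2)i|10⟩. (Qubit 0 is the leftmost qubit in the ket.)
1/2|00⟩ + 1/2|01⟩ + (1/2)i|10⟩ + (1/2)i|11⟩

H on qubit 1 mixes each pair of kets that differ only in qubit 1: amplitudes (a, b) of (|…0…⟩, |…1…⟩) become ((a + b)/√2, (a − b)/√2). Kets absent from the input have amplitude 0.
(|00⟩, |01⟩): (a, b) = (1/√2, 0) → (1/2, 1/2)
(|10⟩, |11⟩): (a, b) = ((1/√2)i, 0) → ((1/2)i, (1/2)i)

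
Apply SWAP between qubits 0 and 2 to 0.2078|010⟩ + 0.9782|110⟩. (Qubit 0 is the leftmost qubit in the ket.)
0.2078|010⟩ + 0.9782|011⟩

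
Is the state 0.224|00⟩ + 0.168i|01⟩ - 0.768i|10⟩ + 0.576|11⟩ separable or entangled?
Separable

Writing the state as a|00⟩ + b|01⟩ + c|10⟩ + d|11⟩, it is a product state iff ad − bc = 0.
Here (a, b, c, d) = (0.224, 0.168i, -0.768i, 0.576): ad − bc = (0.224)(0.576) − (0.168i)(-0.768i) = 0, so the state is separable.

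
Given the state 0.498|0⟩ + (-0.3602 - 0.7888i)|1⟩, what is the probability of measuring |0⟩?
0.248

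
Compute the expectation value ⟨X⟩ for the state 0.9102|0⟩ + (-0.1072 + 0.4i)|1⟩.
-0.1951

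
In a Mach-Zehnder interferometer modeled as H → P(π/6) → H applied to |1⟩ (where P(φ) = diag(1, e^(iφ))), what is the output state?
(0.06699 - 0.25i)|0⟩ + (0.933 + 0.25i)|1⟩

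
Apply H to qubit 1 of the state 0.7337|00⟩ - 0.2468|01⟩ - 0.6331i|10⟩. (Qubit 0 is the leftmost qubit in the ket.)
0.3443|00⟩ + 0.6933|01⟩ - 0.4477i|10⟩ - 0.4477i|11⟩

H on qubit 1 mixes each pair of kets that differ only in qubit 1: amplitudes (a, b) of (|…0…⟩, |…1…⟩) become ((a + b)/√2, (a − b)/√2). Kets absent from the input have amplitude 0.
(|00⟩, |01⟩): (a, b) = (0.7337, -0.2468) → (0.3443, 0.6933)
(|10⟩, |11⟩): (a, b) = (-0.6331i, 0) → (-0.4477i, -0.4477i)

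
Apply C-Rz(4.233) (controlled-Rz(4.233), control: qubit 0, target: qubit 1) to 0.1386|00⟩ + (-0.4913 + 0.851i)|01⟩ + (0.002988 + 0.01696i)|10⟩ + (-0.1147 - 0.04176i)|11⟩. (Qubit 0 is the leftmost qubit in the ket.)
0.1386|00⟩ + (-0.4913 + 0.851i)|01⟩ + (0.01295 - 0.01136i)|10⟩ + (0.09523 - 0.07637i)|11⟩

C-Rz(4.233) leaves the control-|0⟩ kets |00⟩, |01⟩ unchanged and applies Rz(4.233) to qubit 1 on the control-|1⟩ pair (|10⟩, |11⟩).
Rz(4.233) = [[e^(−iθ/2), 0], [0, e^(iθ/2)]] with e^(±iθ/2) = cos(θ/2) ± i·sin(θ/2); θ = 4.233, cos(θ/2) ≈ -0.51902, sin(θ/2) ≈ 0.854762.
With a = amp(|10⟩) = (0.002988 + 0.01696i) and b = amp(|11⟩) = (-0.1147 - 0.04176i):
new amp(|10⟩) = (-0.51902 - 0.854762i)·a = (0.01295 - 0.01136i)
new amp(|11⟩) = (-0.51902 + 0.854762i)·b = (0.09523 - 0.07637i)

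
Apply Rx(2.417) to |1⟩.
-0.9351i|0⟩ + 0.3544|1⟩

Rx(2.417) = [[cos(θ/2), −i·sin(θ/2)], [−i·sin(θ/2), cos(θ/2)]]; θ = 2.417, cos(θ/2) ≈ 0.354422, sin(θ/2) ≈ 0.935085.
With a = amp(|0⟩) = 0 and b = amp(|1⟩) = 1:
new amp(|0⟩) = (0.354422)·a + (-0.935085i)·b = -0.9351i
new amp(|1⟩) = (-0.935085i)·a + (0.354422)·b = 0.3544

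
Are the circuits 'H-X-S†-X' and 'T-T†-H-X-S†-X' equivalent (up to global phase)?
Yes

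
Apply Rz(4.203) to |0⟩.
(-0.5061 - 0.8625i)|0⟩

Rz(4.203) = [[e^(−iθ/2), 0], [0, e^(iθ/2)]] with e^(±iθ/2) = cos(θ/2) ± i·sin(θ/2); θ = 4.203, cos(θ/2) ≈ -0.50614, sin(θ/2) ≈ 0.862451.
With a = amp(|0⟩) = 1 and b = amp(|1⟩) = 0:
new amp(|0⟩) = (-0.50614 - 0.862451i)·a = (-0.5061 - 0.8625i)
new amp(|1⟩) = (-0.50614 + 0.862451i)·b = 0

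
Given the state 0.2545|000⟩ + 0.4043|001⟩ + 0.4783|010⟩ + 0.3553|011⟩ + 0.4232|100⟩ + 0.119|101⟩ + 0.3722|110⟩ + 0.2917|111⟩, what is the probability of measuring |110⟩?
0.1385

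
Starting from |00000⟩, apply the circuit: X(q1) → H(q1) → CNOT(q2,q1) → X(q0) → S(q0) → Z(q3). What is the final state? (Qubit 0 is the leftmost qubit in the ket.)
(1/√2)i|10000⟩ - (1/√2)i|11000⟩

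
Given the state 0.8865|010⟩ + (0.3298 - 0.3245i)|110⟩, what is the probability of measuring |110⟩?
0.2141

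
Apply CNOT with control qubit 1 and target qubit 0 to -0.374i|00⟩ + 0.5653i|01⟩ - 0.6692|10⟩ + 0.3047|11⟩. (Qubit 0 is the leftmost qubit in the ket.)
-0.374i|00⟩ + 0.3047|01⟩ - 0.6692|10⟩ + 0.5653i|11⟩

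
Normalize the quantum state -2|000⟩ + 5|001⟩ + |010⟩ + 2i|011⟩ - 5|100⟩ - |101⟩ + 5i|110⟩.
-0.2169|000⟩ + 0.5423|001⟩ + 0.1085|010⟩ + 0.2169i|011⟩ - 0.5423|100⟩ - 0.1085|101⟩ + 0.5423i|110⟩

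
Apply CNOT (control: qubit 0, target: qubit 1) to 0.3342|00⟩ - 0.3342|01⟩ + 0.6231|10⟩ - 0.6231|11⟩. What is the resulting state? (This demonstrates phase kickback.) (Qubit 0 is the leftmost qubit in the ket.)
0.3342|00⟩ - 0.3342|01⟩ - 0.6231|10⟩ + 0.6231|11⟩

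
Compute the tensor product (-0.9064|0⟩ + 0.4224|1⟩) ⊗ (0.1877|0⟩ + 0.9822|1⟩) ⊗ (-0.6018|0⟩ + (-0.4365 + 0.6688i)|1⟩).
0.1024|000⟩ + (0.07426 - 0.1138i)|001⟩ + 0.5358|010⟩ + (0.3886 - 0.5954i)|011⟩ - 0.04771|100⟩ + (-0.03461 + 0.05303i)|101⟩ - 0.2497|110⟩ + (-0.1811 + 0.2775i)|111⟩

amp(|b₁b₂…⟩) = product of the factor amplitudes for bits b₁, b₂, …; only kets whose every factor amplitude is nonzero survive.
|000⟩: (-0.9064)(0.1877)(-0.6018) = 0.1024
|001⟩: (-0.9064)(0.1877)(-0.4365 + 0.6688i) = (0.07426 - 0.1138i)
|010⟩: (-0.9064)(0.9822)(-0.6018) = 0.5358
|011⟩: (-0.9064)(0.9822)(-0.4365 + 0.6688i) = (0.3886 - 0.5954i)
|100⟩: (0.4224)(0.1877)(-0.6018) = -0.04771
|101⟩: (0.4224)(0.1877)(-0.4365 + 0.6688i) = (-0.03461 + 0.05303i)
|110⟩: (0.4224)(0.9822)(-0.6018) = -0.2497
|111⟩: (0.4224)(0.9822)(-0.4365 + 0.6688i) = (-0.1811 + 0.2775i)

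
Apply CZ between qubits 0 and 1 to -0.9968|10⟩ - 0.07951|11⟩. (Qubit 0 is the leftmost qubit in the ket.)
-0.9968|10⟩ + 0.07951|11⟩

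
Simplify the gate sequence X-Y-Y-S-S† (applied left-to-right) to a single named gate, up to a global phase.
X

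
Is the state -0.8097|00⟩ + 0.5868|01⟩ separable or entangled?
Separable

Writing the state as a|00⟩ + b|01⟩ + c|10⟩ + d|11⟩, it is a product state iff ad − bc = 0.
Here (a, b, c, d) = (-0.8097, 0.5868, 0, 0): ad − bc = (-0.8097)(0) − (0.5868)(0) = 0, so the state is separable.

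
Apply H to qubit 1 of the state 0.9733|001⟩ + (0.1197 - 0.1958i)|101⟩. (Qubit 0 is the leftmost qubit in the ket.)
0.6882|001⟩ + 0.6882|011⟩ + (0.08464 - 0.1385i)|101⟩ + (0.08464 - 0.1385i)|111⟩

H on qubit 1 mixes each pair of kets that differ only in qubit 1: amplitudes (a, b) of (|…0…⟩, |…1…⟩) become ((a + b)/√2, (a − b)/√2). Kets absent from the input have amplitude 0.
(|001⟩, |011⟩): (a, b) = (0.9733, 0) → (0.6882, 0.6882)
(|101⟩, |111⟩): (a, b) = ((0.1197 - 0.1958i), 0) → ((0.08464 - 0.1385i), (0.08464 - 0.1385i))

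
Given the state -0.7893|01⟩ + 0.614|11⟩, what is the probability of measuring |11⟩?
0.377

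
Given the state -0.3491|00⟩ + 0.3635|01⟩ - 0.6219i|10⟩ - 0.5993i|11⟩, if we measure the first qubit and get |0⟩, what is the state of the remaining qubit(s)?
-0.6927|0⟩ + 0.7212|1⟩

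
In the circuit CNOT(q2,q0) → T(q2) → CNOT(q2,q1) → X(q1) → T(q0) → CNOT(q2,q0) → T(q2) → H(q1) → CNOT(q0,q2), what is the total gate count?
9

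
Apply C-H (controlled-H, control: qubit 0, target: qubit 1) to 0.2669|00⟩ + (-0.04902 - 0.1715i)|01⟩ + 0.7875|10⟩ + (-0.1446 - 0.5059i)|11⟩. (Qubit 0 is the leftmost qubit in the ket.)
0.2669|00⟩ + (-0.04902 - 0.1715i)|01⟩ + (0.4546 - 0.3577i)|10⟩ + (0.6591 + 0.3577i)|11⟩

C-H leaves the control-|0⟩ kets |00⟩, |01⟩ unchanged and applies H to qubit 1 on the control-|1⟩ pair (|10⟩, |11⟩).
H = [[1/√2, 1/√2], [1/√2, -1/√2]].
With a = amp(|10⟩) = 0.7875 and b = amp(|11⟩) = (-0.1446 - 0.5059i):
new amp(|10⟩) = (1/√2)·a + (1/√2)·b = (0.4546 - 0.3577i)
new amp(|11⟩) = (1/√2)·a + (-1/√2)·b = (0.6591 + 0.3577i)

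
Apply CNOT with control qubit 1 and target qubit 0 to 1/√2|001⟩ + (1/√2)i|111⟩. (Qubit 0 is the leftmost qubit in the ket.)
1/√2|001⟩ + (1/√2)i|011⟩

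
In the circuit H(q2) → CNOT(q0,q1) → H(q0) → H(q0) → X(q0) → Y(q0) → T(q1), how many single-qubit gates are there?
6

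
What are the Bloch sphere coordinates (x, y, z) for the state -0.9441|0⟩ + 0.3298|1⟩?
(-0.6227, 0, 0.7826)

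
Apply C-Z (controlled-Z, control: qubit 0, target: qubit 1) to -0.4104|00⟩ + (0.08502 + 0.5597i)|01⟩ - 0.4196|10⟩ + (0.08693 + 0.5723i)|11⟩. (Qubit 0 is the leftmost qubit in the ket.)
-0.4104|00⟩ + (0.08502 + 0.5597i)|01⟩ - 0.4196|10⟩ + (-0.08693 - 0.5723i)|11⟩

C-Z leaves the control-|0⟩ kets |00⟩, |01⟩ unchanged and applies Z to qubit 1 on the control-|1⟩ pair (|10⟩, |11⟩).
Z = [[1, 0], [0, -1]].
With a = amp(|10⟩) = -0.4196 and b = amp(|11⟩) = (0.08693 + 0.5723i):
new amp(|10⟩) = (1)·a = -0.4196
new amp(|11⟩) = (-1)·b = (-0.08693 - 0.5723i)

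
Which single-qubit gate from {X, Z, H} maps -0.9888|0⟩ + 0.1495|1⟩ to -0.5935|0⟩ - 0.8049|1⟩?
H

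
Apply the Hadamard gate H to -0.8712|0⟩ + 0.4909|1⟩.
-0.2689|0⟩ - 0.9632|1⟩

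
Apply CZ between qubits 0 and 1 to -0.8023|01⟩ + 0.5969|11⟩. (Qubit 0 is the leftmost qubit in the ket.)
-0.8023|01⟩ - 0.5969|11⟩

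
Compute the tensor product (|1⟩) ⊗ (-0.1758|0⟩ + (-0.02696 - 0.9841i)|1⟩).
-0.1758|10⟩ + (-0.02696 - 0.9841i)|11⟩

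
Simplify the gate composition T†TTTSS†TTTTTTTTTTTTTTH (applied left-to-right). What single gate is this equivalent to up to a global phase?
H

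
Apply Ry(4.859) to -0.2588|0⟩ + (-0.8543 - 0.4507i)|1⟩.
(0.7541 + 0.2945i)|0⟩ + (0.4776 + 0.3412i)|1⟩

Ry(4.859) = [[cos(θ/2), −sin(θ/2)], [sin(θ/2), cos(θ/2)]]; θ = 4.859, cos(θ/2) ≈ -0.756996, sin(θ/2) ≈ 0.653419.
With a = amp(|0⟩) = -0.2588 and b = amp(|1⟩) = (-0.8543 - 0.4507i):
new amp(|0⟩) = (-0.756996)·a + (-0.653419)·b = (0.7541 + 0.2945i)
new amp(|1⟩) = (0.653419)·a + (-0.756996)·b = (0.4776 + 0.3412i)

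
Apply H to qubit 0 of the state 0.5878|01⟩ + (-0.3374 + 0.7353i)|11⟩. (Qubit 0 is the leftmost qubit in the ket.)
(0.1771 + 0.5199i)|01⟩ + (0.6542 - 0.5199i)|11⟩

H on qubit 0 mixes each pair of kets that differ only in qubit 0: amplitudes (a, b) of (|…0…⟩, |…1…⟩) become ((a + b)/√2, (a − b)/√2). Kets absent from the input have amplitude 0.
(|01⟩, |11⟩): (a, b) = (0.5878, (-0.3374 + 0.7353i)) → ((0.1771 + 0.5199i), (0.6542 - 0.5199i))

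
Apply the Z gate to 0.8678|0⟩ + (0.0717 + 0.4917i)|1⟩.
0.8678|0⟩ + (-0.0717 - 0.4917i)|1⟩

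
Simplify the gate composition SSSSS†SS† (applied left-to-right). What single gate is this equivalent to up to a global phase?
S†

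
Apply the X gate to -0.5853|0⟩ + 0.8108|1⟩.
0.8108|0⟩ - 0.5853|1⟩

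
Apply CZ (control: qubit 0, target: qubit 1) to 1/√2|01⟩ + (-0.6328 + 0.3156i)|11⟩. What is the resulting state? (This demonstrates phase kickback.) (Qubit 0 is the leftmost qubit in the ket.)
1/√2|01⟩ + (0.6328 - 0.3156i)|11⟩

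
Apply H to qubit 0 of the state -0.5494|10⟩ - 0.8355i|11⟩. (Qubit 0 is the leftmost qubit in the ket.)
-0.3885|00⟩ - 0.5908i|01⟩ + 0.3885|10⟩ + 0.5908i|11⟩

H on qubit 0 mixes each pair of kets that differ only in qubit 0: amplitudes (a, b) of (|…0…⟩, |…1…⟩) become ((a + b)/√2, (a − b)/√2). Kets absent from the input have amplitude 0.
(|00⟩, |10⟩): (a, b) = (0, -0.5494) → (-0.3885, 0.3885)
(|01⟩, |11⟩): (a, b) = (0, -0.8355i) → (-0.5908i, 0.5908i)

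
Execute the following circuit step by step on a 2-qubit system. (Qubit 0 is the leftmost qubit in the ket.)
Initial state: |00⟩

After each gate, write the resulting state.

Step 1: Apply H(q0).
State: 1/√2|00⟩ + 1/√2|10⟩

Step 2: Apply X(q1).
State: 1/√2|01⟩ + 1/√2|11⟩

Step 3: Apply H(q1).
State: 1/2|00⟩ - 1/2|01⟩ + 1/2|10⟩ - 1/2|11⟩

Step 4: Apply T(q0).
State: 1/2|00⟩ - 1/2|01⟩ + (1/√8 + (1/√8)i)|10⟩ + (-1/√8 - (1/√8)i)|11⟩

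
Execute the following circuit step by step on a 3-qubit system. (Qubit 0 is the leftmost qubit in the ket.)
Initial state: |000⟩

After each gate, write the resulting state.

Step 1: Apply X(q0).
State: |100⟩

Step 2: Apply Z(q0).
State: -|100⟩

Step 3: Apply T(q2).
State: -|100⟩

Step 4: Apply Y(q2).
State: -i|101⟩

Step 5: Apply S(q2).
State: |101⟩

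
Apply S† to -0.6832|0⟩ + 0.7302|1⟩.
-0.6832|0⟩ - 0.7302i|1⟩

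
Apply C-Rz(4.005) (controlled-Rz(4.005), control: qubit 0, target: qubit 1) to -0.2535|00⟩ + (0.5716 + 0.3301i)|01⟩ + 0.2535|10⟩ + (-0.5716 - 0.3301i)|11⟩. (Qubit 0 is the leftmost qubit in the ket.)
-0.2535|00⟩ + (0.5716 + 0.3301i)|01⟩ + (-0.1061 - 0.2302i)|10⟩ + (0.539 - 0.381i)|11⟩

C-Rz(4.005) leaves the control-|0⟩ kets |00⟩, |01⟩ unchanged and applies Rz(4.005) to qubit 1 on the control-|1⟩ pair (|10⟩, |11⟩).
Rz(4.005) = [[e^(−iθ/2), 0], [0, e^(iθ/2)]] with e^(±iθ/2) = cos(θ/2) ± i·sin(θ/2); θ = 4.005, cos(θ/2) ≈ -0.418419, sin(θ/2) ≈ 0.908254.
With a = amp(|10⟩) = 0.2535 and b = amp(|11⟩) = (-0.5716 - 0.3301i):
new amp(|10⟩) = (-0.418419 - 0.908254i)·a = (-0.1061 - 0.2302i)
new amp(|11⟩) = (-0.418419 + 0.908254i)·b = (0.539 - 0.381i)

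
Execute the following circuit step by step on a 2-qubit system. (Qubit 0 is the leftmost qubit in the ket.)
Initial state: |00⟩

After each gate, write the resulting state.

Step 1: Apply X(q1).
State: |01⟩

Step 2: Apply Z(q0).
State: |01⟩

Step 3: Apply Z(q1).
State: -|01⟩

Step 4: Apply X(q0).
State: -|11⟩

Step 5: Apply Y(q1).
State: i|10⟩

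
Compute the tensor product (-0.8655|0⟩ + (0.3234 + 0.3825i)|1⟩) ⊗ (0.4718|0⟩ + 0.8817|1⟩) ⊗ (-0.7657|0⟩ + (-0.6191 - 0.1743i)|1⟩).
0.3127|000⟩ + (0.2528 + 0.07117i)|001⟩ + 0.5843|010⟩ + (0.4724 + 0.133i)|011⟩ + (-0.1168 - 0.1382i)|100⟩ + (-0.06301 - 0.1383i)|101⟩ + (-0.2183 - 0.2582i)|110⟩ + (-0.1177 - 0.2585i)|111⟩

amp(|b₁b₂…⟩) = product of the factor amplitudes for bits b₁, b₂, …; only kets whose every factor amplitude is nonzero survive.
|000⟩: (-0.8655)(0.4718)(-0.7657) = 0.3127
|001⟩: (-0.8655)(0.4718)(-0.6191 - 0.1743i) = (0.2528 + 0.07117i)
|010⟩: (-0.8655)(0.8817)(-0.7657) = 0.5843
|011⟩: (-0.8655)(0.8817)(-0.6191 - 0.1743i) = (0.4724 + 0.133i)
|100⟩: (0.3234 + 0.3825i)(0.4718)(-0.7657) = (-0.1168 - 0.1382i)
|101⟩: (0.3234 + 0.3825i)(0.4718)(-0.6191 - 0.1743i) = (-0.06301 - 0.1383i)
|110⟩: (0.3234 + 0.3825i)(0.8817)(-0.7657) = (-0.2183 - 0.2582i)
|111⟩: (0.3234 + 0.3825i)(0.8817)(-0.6191 - 0.1743i) = (-0.1177 - 0.2585i)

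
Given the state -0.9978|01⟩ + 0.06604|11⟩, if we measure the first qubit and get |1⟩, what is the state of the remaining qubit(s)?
|1⟩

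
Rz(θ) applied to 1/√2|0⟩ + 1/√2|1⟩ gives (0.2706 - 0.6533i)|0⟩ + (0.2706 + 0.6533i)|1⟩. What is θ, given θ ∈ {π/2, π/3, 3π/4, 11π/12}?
3π/4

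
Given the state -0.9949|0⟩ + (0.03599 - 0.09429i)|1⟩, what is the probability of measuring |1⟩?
0.01019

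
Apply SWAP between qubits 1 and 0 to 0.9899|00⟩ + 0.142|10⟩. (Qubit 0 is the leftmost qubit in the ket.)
0.9899|00⟩ + 0.142|01⟩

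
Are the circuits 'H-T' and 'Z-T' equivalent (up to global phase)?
No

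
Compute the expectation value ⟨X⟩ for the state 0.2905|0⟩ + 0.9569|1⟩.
0.556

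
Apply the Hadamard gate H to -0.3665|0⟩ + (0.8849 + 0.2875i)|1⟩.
(0.3666 + 0.2033i)|0⟩ + (-0.8849 - 0.2033i)|1⟩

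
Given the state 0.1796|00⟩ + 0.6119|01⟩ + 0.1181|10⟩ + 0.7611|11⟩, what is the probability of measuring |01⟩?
0.3744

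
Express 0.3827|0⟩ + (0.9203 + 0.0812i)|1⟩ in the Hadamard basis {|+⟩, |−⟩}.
(0.9214 + 0.05742i)|+⟩ + (-0.3801 - 0.05742i)|−⟩

With |ψ⟩ = α|0⟩ + β|1⟩, the Hadamard-basis coefficients are ⟨+|ψ⟩ = (α + β)/√2 and ⟨−|ψ⟩ = (α − β)/√2.
Here α = 0.3827, β = (0.9203 + 0.0812i): (α + β)/√2 = (0.9214 + 0.05742i), (α − β)/√2 = (-0.3801 - 0.05742i).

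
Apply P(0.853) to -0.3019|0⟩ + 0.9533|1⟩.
-0.3019|0⟩ + (0.627 + 0.7181i)|1⟩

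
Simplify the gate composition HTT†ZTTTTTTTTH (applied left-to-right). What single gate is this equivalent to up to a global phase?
X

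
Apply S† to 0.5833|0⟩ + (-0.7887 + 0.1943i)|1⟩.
0.5833|0⟩ + (0.1943 + 0.7887i)|1⟩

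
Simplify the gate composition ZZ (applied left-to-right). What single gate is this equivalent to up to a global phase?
I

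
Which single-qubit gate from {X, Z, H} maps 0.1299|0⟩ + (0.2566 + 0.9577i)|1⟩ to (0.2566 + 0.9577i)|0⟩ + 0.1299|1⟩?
X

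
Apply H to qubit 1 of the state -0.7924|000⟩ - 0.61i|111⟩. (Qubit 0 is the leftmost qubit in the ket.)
-0.5603|000⟩ - 0.5603|010⟩ - 0.4313i|101⟩ + 0.4313i|111⟩

H on qubit 1 mixes each pair of kets that differ only in qubit 1: amplitudes (a, b) of (|…0…⟩, |…1…⟩) become ((a + b)/√2, (a − b)/√2). Kets absent from the input have amplitude 0.
(|000⟩, |010⟩): (a, b) = (-0.7924, 0) → (-0.5603, -0.5603)
(|101⟩, |111⟩): (a, b) = (0, -0.61i) → (-0.4313i, 0.4313i)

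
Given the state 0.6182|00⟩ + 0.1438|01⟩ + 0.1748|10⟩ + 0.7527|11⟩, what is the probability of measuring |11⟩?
0.5666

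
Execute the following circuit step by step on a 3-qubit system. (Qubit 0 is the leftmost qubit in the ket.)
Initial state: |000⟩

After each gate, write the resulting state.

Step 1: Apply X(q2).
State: |001⟩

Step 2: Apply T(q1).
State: |001⟩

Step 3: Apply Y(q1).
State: i|011⟩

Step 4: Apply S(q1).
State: -|011⟩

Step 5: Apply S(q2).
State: -i|011⟩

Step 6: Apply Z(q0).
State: -i|011⟩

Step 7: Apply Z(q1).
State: i|011⟩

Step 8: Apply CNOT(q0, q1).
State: i|011⟩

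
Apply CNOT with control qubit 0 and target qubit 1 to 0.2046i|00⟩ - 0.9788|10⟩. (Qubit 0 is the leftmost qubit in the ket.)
0.2046i|00⟩ - 0.9788|11⟩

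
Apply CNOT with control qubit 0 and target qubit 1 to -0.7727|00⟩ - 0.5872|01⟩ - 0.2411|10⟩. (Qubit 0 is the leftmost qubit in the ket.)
-0.7727|00⟩ - 0.5872|01⟩ - 0.2411|11⟩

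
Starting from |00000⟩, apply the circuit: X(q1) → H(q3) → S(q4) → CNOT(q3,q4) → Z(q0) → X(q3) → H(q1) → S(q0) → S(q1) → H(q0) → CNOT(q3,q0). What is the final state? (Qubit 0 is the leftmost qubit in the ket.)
1/√8|00001⟩ + 1/√8|00010⟩ - (1/√8)i|01001⟩ - (1/√8)i|01010⟩ + 1/√8|10001⟩ + 1/√8|10010⟩ - (1/√8)i|11001⟩ - (1/√8)i|11010⟩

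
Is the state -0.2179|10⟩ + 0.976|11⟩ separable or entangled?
Separable

Writing the state as a|00⟩ + b|01⟩ + c|10⟩ + d|11⟩, it is a product state iff ad − bc = 0.
Here (a, b, c, d) = (0, 0, -0.2179, 0.976): ad − bc = (0)(0.976) − (0)(-0.2179) = 0, so the state is separable.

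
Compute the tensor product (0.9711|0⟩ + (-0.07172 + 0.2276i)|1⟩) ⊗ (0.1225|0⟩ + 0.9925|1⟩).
0.119|00⟩ + 0.9638|01⟩ + (-0.008786 + 0.02788i)|10⟩ + (-0.07118 + 0.2259i)|11⟩

amp(|b₁b₂…⟩) = product of the factor amplitudes for bits b₁, b₂, …; only kets whose every factor amplitude is nonzero survive.
|00⟩: (0.9711)(0.1225) = 0.119
|01⟩: (0.9711)(0.9925) = 0.9638
|10⟩: (-0.07172 + 0.2276i)(0.1225) = (-0.008786 + 0.02788i)
|11⟩: (-0.07172 + 0.2276i)(0.9925) = (-0.07118 + 0.2259i)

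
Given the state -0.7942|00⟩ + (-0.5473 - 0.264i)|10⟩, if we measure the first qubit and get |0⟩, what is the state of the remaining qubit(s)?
-|0⟩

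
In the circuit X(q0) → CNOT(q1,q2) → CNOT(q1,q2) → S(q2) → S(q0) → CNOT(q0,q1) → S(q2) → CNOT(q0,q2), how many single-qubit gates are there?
4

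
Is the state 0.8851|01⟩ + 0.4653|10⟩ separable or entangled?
Entangled

Writing the state as a|00⟩ + b|01⟩ + c|10⟩ + d|11⟩, it is a product state iff ad − bc = 0.
Here (a, b, c, d) = (0, 0.8851, 0.4653, 0): ad − bc = (0)(0) − (0.8851)(0.4653) = -0.4118 ≠ 0, so the state is entangled.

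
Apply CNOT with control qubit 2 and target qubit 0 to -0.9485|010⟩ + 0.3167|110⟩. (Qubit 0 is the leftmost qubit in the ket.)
-0.9485|010⟩ + 0.3167|110⟩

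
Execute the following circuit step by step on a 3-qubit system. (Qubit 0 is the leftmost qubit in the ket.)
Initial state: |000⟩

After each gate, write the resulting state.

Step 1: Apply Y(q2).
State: i|001⟩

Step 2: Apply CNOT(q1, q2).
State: i|001⟩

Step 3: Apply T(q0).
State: i|001⟩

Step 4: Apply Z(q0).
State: i|001⟩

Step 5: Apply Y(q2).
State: |000⟩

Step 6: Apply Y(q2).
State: i|001⟩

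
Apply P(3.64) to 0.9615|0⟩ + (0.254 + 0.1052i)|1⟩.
0.9615|0⟩ + (-0.1728 - 0.2138i)|1⟩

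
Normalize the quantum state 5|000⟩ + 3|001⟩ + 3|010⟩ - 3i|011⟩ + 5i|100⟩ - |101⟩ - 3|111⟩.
0.5361|000⟩ + 0.3216|001⟩ + 0.3216|010⟩ - 0.3216i|011⟩ + 0.5361i|100⟩ - 0.1072|101⟩ - 0.3216|111⟩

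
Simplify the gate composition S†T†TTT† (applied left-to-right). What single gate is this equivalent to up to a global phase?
S†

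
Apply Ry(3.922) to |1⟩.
-0.9248|0⟩ - 0.3804|1⟩

Ry(3.922) = [[cos(θ/2), −sin(θ/2)], [sin(θ/2), cos(θ/2)]]; θ = 3.922, cos(θ/2) ≈ -0.380377, sin(θ/2) ≈ 0.924832.
With a = amp(|0⟩) = 0 and b = amp(|1⟩) = 1:
new amp(|0⟩) = (-0.380377)·a + (-0.924832)·b = -0.9248
new amp(|1⟩) = (0.924832)·a + (-0.380377)·b = -0.3804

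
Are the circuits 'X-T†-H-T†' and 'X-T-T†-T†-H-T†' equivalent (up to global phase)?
Yes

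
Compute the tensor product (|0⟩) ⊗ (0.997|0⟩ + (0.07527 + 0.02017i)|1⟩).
0.997|00⟩ + (0.07527 + 0.02017i)|01⟩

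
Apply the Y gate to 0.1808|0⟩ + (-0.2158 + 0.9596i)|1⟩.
(0.9596 + 0.2158i)|0⟩ + 0.1808i|1⟩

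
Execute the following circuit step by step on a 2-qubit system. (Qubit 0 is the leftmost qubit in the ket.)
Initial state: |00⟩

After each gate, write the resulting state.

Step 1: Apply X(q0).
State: |10⟩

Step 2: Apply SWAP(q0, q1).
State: |01⟩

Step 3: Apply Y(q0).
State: i|11⟩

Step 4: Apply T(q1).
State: (-1/√2 + (1/√2)i)|11⟩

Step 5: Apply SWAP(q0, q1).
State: (-1/√2 + (1/√2)i)|11⟩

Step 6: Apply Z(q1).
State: (1/√2 - (1/√2)i)|11⟩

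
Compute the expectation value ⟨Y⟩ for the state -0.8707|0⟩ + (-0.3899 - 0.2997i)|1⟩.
0.5219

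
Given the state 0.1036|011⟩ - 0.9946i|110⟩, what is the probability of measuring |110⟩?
0.9892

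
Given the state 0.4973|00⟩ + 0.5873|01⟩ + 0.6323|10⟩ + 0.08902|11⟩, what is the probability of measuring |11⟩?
0.007925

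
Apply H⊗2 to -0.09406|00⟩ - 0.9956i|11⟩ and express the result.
(-0.04703 - 0.4978i)|00⟩ + (-0.04703 + 0.4978i)|01⟩ + (-0.04703 + 0.4978i)|10⟩ + (-0.04703 - 0.4978i)|11⟩

H⊗2 gives amp(|y⟩) = (1/2) Σ_x (−1)^(x·y) amp(|x⟩), where x·y is the number of positions in which both x and y have a 1.
|00⟩: (-0.09406 - 0.9956i)/2 = (-0.04703 - 0.4978i)
|01⟩: (-0.09406 + 0.9956i)/2 = (-0.04703 + 0.4978i)
|10⟩: (-0.09406 + 0.9956i)/2 = (-0.04703 + 0.4978i)
|11⟩: (-0.09406 - 0.9956i)/2 = (-0.04703 - 0.4978i)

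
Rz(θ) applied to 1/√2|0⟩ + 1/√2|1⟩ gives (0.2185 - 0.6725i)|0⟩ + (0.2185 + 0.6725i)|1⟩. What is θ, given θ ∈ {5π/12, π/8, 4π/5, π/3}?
4π/5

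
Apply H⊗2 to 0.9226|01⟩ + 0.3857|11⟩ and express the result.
0.6542|00⟩ - 0.6542|01⟩ + 0.2685|10⟩ - 0.2685|11⟩

H⊗2 gives amp(|y⟩) = (1/2) Σ_x (−1)^(x·y) amp(|x⟩), where x·y is the number of positions in which both x and y have a 1.
|00⟩: (0.9226 + 0.3857)/2 = 0.6542
|01⟩: (-0.9226 - 0.3857)/2 = -0.6542
|10⟩: (0.9226 - 0.3857)/2 = 0.2685
|11⟩: (-0.9226 + 0.3857)/2 = -0.2685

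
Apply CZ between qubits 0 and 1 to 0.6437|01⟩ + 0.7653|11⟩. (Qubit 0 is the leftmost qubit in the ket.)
0.6437|01⟩ - 0.7653|11⟩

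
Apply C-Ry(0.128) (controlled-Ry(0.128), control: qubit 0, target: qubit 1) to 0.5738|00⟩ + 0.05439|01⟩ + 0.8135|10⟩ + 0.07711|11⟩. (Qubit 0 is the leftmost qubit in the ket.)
0.5738|00⟩ + 0.05439|01⟩ + 0.8069|10⟩ + 0.129|11⟩

C-Ry(0.128) leaves the control-|0⟩ kets |00⟩, |01⟩ unchanged and applies Ry(0.128) to qubit 1 on the control-|1⟩ pair (|10⟩, |11⟩).
Ry(0.128) = [[cos(θ/2), −sin(θ/2)], [sin(θ/2), cos(θ/2)]]; θ = 0.128, cos(θ/2) ≈ 0.997953, sin(θ/2) ≈ 0.0639563.
With a = amp(|10⟩) = 0.8135 and b = amp(|11⟩) = 0.07711:
new amp(|10⟩) = (0.997953)·a + (-0.0639563)·b = 0.8069
new amp(|11⟩) = (0.0639563)·a + (0.997953)·b = 0.129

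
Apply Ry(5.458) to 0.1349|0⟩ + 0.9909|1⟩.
-0.5209|0⟩ - 0.8537|1⟩

Ry(5.458) = [[cos(θ/2), −sin(θ/2)], [sin(θ/2), cos(θ/2)]]; θ = 5.458, cos(θ/2) ≈ -0.916084, sin(θ/2) ≈ 0.400986.
With a = amp(|0⟩) = 0.1349 and b = amp(|1⟩) = 0.9909:
new amp(|0⟩) = (-0.916084)·a + (-0.400986)·b = -0.5209
new amp(|1⟩) = (0.400986)·a + (-0.916084)·b = -0.8537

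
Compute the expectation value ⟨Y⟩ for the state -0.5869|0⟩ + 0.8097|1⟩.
0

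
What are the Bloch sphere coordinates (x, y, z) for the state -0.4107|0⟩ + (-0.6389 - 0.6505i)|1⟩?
(0.5248, 0.5343, -0.6627)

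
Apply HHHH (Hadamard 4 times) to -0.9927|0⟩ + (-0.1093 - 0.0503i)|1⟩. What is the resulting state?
-0.9927|0⟩ + (-0.1093 - 0.0503i)|1⟩

H² = I, so an even number of Hadamards cancels: H^4 = I and the state is unchanged.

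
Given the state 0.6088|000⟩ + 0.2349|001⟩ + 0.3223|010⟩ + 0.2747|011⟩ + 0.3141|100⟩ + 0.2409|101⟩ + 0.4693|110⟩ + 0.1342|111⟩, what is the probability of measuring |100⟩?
0.09866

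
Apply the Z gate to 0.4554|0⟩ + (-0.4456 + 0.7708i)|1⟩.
0.4554|0⟩ + (0.4456 - 0.7708i)|1⟩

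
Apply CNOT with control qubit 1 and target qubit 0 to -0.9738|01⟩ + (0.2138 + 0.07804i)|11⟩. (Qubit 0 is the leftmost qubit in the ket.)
(0.2138 + 0.07804i)|01⟩ - 0.9738|11⟩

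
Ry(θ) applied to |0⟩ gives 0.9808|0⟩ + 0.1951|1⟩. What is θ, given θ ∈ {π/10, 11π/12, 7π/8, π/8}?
π/8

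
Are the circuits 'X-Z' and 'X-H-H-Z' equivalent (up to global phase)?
Yes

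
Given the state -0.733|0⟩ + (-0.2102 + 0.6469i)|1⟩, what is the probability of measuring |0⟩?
0.5373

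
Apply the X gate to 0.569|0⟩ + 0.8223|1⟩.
0.8223|0⟩ + 0.569|1⟩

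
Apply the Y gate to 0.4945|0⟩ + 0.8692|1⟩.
-0.8692i|0⟩ + 0.4945i|1⟩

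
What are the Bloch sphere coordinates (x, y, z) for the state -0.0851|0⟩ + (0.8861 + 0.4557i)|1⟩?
(-0.1508, -0.07756, -0.9856)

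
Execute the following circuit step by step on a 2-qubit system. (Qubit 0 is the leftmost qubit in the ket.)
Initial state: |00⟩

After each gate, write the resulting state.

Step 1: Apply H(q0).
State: 1/√2|00⟩ + 1/√2|10⟩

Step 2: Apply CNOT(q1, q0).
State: 1/√2|00⟩ + 1/√2|10⟩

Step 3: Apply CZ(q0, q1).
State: 1/√2|00⟩ + 1/√2|10⟩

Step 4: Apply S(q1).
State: 1/√2|00⟩ + 1/√2|10⟩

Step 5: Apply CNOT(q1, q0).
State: 1/√2|00⟩ + 1/√2|10⟩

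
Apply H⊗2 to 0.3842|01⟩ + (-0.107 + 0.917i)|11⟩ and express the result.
(0.1386 + 0.4585i)|00⟩ + (-0.1386 - 0.4585i)|01⟩ + (0.2456 - 0.4585i)|10⟩ + (-0.2456 + 0.4585i)|11⟩

H⊗2 gives amp(|y⟩) = (1/2) Σ_x (−1)^(x·y) amp(|x⟩), where x·y is the number of positions in which both x and y have a 1.
|00⟩: (0.3842 + (-0.107 + 0.917i))/2 = (0.1386 + 0.4585i)
|01⟩: (-0.3842 - (-0.107 + 0.917i))/2 = (-0.1386 - 0.4585i)
|10⟩: (0.3842 - (-0.107 + 0.917i))/2 = (0.2456 - 0.4585i)
|11⟩: (-0.3842 + (-0.107 + 0.917i))/2 = (-0.2456 + 0.4585i)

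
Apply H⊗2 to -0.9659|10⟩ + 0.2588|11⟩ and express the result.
-0.3536|00⟩ - 0.6124|01⟩ + 0.3536|10⟩ + 0.6124|11⟩

H⊗2 gives amp(|y⟩) = (1/2) Σ_x (−1)^(x·y) amp(|x⟩), where x·y is the number of positions in which both x and y have a 1.
|00⟩: (-0.9659 + 0.2588)/2 = -0.3536
|01⟩: (-0.9659 - 0.2588)/2 = -0.6124
|10⟩: (0.9659 - 0.2588)/2 = 0.3536
|11⟩: (0.9659 + 0.2588)/2 = 0.6124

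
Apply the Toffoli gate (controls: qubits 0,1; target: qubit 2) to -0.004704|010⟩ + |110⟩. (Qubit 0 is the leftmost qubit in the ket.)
-0.004704|010⟩ + |111⟩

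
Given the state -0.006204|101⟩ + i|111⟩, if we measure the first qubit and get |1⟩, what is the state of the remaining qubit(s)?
-0.006204|01⟩ + i|11⟩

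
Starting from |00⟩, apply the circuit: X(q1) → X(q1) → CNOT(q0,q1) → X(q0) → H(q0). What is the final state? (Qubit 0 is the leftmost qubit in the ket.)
1/√2|00⟩ - 1/√2|10⟩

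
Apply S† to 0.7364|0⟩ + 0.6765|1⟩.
0.7364|0⟩ - 0.6765i|1⟩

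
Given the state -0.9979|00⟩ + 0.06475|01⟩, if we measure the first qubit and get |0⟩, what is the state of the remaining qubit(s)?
-0.9979|0⟩ + 0.06475|1⟩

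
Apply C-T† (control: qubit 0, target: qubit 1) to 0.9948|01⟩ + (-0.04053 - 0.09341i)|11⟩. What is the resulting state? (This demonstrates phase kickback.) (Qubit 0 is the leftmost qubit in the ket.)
0.9948|01⟩ + (-0.09471 - 0.03739i)|11⟩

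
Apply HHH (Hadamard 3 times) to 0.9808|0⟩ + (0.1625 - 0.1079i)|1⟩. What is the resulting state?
(0.8084 - 0.0763i)|0⟩ + (0.5786 + 0.0763i)|1⟩

H² = I, so H^3 = H: a single Hadamard. With (a, b) = (0.9808, (0.1625 - 0.1079i)), H gives ((a + b)/√2, (a − b)/√2) = ((0.8084 - 0.0763i), (0.5786 + 0.0763i)).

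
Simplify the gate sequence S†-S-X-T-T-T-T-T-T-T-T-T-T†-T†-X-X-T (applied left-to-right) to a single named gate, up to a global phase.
X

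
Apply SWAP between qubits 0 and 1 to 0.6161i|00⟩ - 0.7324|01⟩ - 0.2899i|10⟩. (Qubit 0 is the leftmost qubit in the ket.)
0.6161i|00⟩ - 0.2899i|01⟩ - 0.7324|10⟩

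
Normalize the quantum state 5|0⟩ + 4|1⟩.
0.7809|0⟩ + 0.6247|1⟩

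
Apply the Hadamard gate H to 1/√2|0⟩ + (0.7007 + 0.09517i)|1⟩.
(0.9955 + 0.0673i)|0⟩ + (0.00453 - 0.0673i)|1⟩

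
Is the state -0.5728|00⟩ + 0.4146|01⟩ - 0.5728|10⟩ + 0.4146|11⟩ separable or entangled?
Separable

Writing the state as a|00⟩ + b|01⟩ + c|10⟩ + d|11⟩, it is a product state iff ad − bc = 0.
Here (a, b, c, d) = (-0.5728, 0.4146, -0.5728, 0.4146): ad − bc = (-0.5728)(0.4146) − (0.4146)(-0.5728) = 0, so the state is separable.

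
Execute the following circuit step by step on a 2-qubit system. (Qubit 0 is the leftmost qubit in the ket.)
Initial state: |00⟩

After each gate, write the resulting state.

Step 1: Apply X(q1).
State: |01⟩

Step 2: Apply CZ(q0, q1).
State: |01⟩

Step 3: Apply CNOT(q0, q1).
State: |01⟩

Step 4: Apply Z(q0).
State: |01⟩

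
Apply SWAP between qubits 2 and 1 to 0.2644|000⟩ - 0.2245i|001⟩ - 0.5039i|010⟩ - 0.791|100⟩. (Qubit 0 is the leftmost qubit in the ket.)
0.2644|000⟩ - 0.5039i|001⟩ - 0.2245i|010⟩ - 0.791|100⟩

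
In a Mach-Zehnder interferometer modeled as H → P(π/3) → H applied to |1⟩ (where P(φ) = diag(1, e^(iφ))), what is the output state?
(0.25 - 0.433i)|0⟩ + (0.75 + 0.433i)|1⟩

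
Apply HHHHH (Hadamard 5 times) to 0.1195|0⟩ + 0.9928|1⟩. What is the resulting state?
0.7865|0⟩ - 0.6175|1⟩

H² = I, so H^5 = H: a single Hadamard. With (a, b) = (0.1195, 0.9928), H gives ((a + b)/√2, (a − b)/√2) = (0.7865, -0.6175).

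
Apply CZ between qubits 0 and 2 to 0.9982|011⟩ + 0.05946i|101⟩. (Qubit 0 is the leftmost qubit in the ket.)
0.9982|011⟩ - 0.05946i|101⟩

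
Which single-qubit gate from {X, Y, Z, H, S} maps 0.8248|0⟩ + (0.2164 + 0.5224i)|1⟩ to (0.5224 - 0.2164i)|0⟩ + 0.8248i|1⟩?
Y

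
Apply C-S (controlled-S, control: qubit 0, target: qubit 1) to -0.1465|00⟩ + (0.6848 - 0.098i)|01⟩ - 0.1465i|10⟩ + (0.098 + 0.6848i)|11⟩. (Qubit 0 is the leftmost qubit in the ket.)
-0.1465|00⟩ + (0.6848 - 0.098i)|01⟩ - 0.1465i|10⟩ + (-0.6848 + 0.098i)|11⟩

C-S leaves the control-|0⟩ kets |00⟩, |01⟩ unchanged and applies S to qubit 1 on the control-|1⟩ pair (|10⟩, |11⟩).
S = [[1, 0], [0, i]].
With a = amp(|10⟩) = -0.1465i and b = amp(|11⟩) = (0.098 + 0.6848i):
new amp(|10⟩) = (1)·a = -0.1465i
new amp(|11⟩) = (i)·b = (-0.6848 + 0.098i)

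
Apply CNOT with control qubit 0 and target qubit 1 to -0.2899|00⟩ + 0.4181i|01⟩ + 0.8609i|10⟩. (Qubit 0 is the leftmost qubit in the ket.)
-0.2899|00⟩ + 0.4181i|01⟩ + 0.8609i|11⟩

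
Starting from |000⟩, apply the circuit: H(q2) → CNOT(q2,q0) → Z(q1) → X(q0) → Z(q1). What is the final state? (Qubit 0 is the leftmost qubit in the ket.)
1/√2|001⟩ + 1/√2|100⟩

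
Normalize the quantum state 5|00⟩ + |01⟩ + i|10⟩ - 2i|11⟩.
0.898|00⟩ + 0.1796|01⟩ + 0.1796i|10⟩ - 0.3592i|11⟩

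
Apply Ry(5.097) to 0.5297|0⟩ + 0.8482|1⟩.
-0.9133|0⟩ - 0.4073|1⟩

Ry(5.097) = [[cos(θ/2), −sin(θ/2)], [sin(θ/2), cos(θ/2)]]; θ = 5.097, cos(θ/2) ≈ -0.829216, sin(θ/2) ≈ 0.558928.
With a = amp(|0⟩) = 0.5297 and b = amp(|1⟩) = 0.8482:
new amp(|0⟩) = (-0.829216)·a + (-0.558928)·b = -0.9133
new amp(|1⟩) = (0.558928)·a + (-0.829216)·b = -0.4073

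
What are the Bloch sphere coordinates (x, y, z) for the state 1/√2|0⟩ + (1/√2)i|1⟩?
(0, 1, 0)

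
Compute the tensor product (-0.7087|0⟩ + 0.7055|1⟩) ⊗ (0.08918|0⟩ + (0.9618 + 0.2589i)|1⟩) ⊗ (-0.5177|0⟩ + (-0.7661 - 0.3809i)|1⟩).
0.03272|000⟩ + (0.04842 + 0.02407i)|001⟩ + (0.3529 + 0.09499i)|010⟩ + (0.4523 + 0.4002i)|011⟩ - 0.03257|100⟩ + (-0.0482 - 0.02396i)|101⟩ + (-0.3513 - 0.09456i)|110⟩ + (-0.4503 - 0.3984i)|111⟩

amp(|b₁b₂…⟩) = product of the factor amplitudes for bits b₁, b₂, …; only kets whose every factor amplitude is nonzero survive.
|000⟩: (-0.7087)(0.08918)(-0.5177) = 0.03272
|001⟩: (-0.7087)(0.08918)(-0.7661 - 0.3809i) = (0.04842 + 0.02407i)
|010⟩: (-0.7087)(0.9618 + 0.2589i)(-0.5177) = (0.3529 + 0.09499i)
|011⟩: (-0.7087)(0.9618 + 0.2589i)(-0.7661 - 0.3809i) = (0.4523 + 0.4002i)
|100⟩: (0.7055)(0.08918)(-0.5177) = -0.03257
|101⟩: (0.7055)(0.08918)(-0.7661 - 0.3809i) = (-0.0482 - 0.02396i)
|110⟩: (0.7055)(0.9618 + 0.2589i)(-0.5177) = (-0.3513 - 0.09456i)
|111⟩: (0.7055)(0.9618 + 0.2589i)(-0.7661 - 0.3809i) = (-0.4503 - 0.3984i)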